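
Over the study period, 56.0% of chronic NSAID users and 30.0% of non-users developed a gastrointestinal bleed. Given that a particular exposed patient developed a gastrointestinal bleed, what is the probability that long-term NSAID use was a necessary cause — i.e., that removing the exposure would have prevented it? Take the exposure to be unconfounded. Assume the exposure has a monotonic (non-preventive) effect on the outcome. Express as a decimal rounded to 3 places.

PN ≈ 0.464

p₁ = 0.56, p₀ = 0.3.
Under exogeneity and monotonicity, PN = (p₁ − p₀) / p₁.
PN = (0.56 − 0.3) / 0.56 = 0.26 / 0.56 ≈ 0.4643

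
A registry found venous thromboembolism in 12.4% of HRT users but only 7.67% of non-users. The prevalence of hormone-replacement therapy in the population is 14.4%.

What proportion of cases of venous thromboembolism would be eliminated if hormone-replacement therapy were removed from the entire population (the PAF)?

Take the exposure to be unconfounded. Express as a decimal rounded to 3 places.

PAF ≈ 0.082

p₁ = 0.124, p₀ = 0.0767.
Overall risk P(Y=1) = π·p₁ + (1−π)·p₀ = 0.144×0.124 + 0.856×0.0767 = 0.083511.
Under exogeneity, PAF = [P(Y=1) − p₀] / P(Y=1).
PAF = (0.083511 − 0.0767) / 0.083511 ≈ 0.0816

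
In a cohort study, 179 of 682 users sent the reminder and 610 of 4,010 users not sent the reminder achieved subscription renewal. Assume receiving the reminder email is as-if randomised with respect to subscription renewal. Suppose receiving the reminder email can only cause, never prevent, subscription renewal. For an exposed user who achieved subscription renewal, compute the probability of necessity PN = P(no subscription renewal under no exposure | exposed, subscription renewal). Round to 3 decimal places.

PN ≈ 0.420

p₁ = P(outcome | exposed) = 179/682 = 0.26246
p₀ = P(outcome | unexposed) = 610/4010 = 0.15212
Under exogeneity and monotonicity, PN = (p₁ − p₀) / p₁.
PN = (0.26246 − 0.15212) / 0.26246 = 0.11034 / 0.26246 ≈ 0.4204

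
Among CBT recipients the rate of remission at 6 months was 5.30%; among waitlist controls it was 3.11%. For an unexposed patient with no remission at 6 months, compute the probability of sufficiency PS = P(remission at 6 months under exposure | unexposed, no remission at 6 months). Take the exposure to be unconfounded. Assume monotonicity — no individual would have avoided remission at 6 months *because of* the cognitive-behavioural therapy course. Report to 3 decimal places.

PS ≈ 0.023

p₁ = 0.053, p₀ = 0.0311.
Under exogeneity and monotonicity, PS = (p₁ − p₀) / (1 − p₀).
PS = (0.053 − 0.0311) / (1 − 0.0311) = 0.0219 / 0.9689 ≈ 0.0226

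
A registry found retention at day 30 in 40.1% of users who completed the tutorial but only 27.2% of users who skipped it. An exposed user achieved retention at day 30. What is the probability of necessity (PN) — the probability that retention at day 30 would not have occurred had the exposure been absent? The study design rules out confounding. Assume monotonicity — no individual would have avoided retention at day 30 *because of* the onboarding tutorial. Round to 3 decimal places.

PN ≈ 0.322

p₁ = 0.401, p₀ = 0.272.
Under exogeneity and monotonicity, PN = (p₁ − p₀) / p₁.
PN = (0.401 − 0.272) / 0.401 = 0.129 / 0.401 ≈ 0.3217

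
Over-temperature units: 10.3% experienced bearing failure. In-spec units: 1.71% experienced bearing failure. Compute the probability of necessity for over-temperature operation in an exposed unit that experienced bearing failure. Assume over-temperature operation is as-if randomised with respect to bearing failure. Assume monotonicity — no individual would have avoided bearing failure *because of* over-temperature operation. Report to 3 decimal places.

PN ≈ 0.834

p₁ = 0.103, p₀ = 0.0171.
Under exogeneity and monotonicity, PN = (p₁ − p₀) / p₁.
PN = (0.103 − 0.0171) / 0.103 = 0.0859 / 0.103 ≈ 0.8340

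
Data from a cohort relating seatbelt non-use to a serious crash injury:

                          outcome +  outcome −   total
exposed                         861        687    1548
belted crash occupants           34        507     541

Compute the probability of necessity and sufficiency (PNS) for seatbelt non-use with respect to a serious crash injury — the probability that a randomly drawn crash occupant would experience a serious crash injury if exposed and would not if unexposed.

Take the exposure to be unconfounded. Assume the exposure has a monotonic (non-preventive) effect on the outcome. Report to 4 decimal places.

p₁ = P(outcome | exposed) = 861/1548 = 0.5562
p₀ = P(outcome | unexposed) = 34/541 = 0.062847
Under exogeneity and monotonicity, PNS = p₁ − p₀.
PNS = 0.5562 − 0.062847 = 0.49335

PNS ≈ 0.4934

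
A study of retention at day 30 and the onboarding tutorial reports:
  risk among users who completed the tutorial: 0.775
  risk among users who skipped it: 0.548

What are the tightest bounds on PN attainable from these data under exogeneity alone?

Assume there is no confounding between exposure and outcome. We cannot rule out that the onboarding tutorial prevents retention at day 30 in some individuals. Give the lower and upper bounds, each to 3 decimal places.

Let p₁ = 0.775, p₀ = 0.548.
Under exogeneity alone the bounds on PN are max{0,(p₁−p₀)/p₁} ≤ PN ≤ min{1,(1−p₀)/p₁}.
  lower = (p₁ − p₀)/p₁ = 0.227 / 0.775 ≈ 0.2929
  upper = min{1, (1 − p₀)/p₁} = 0.452 / 0.775 ≈ 0.5832

0.293 ≤ PN ≤ 0.583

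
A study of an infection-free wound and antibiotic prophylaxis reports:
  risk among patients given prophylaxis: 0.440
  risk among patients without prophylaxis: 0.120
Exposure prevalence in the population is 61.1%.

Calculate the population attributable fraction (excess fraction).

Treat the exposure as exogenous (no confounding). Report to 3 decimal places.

Let p₁ = 0.44, p₀ = 0.12.
Overall risk P(Y=1) = π·p₁ + (1−π)·p₀ = 0.611×0.44 + 0.389×0.12 = 0.31552.
Under exogeneity, PAF = [P(Y=1) − p₀] / P(Y=1).
PAF = (0.31552 − 0.12) / 0.31552 ≈ 0.6197

PAF ≈ 0.620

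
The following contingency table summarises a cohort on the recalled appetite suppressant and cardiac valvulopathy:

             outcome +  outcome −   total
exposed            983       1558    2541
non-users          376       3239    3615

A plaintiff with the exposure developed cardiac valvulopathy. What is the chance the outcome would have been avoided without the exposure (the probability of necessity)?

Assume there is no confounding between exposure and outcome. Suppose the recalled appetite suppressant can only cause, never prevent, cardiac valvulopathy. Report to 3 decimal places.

PN ≈ 0.731

p₁ = P(outcome | exposed) = 983/2541 = 0.38686
p₀ = P(outcome | unexposed) = 376/3615 = 0.10401
Under exogeneity and monotonicity, PN = (p₁ − p₀)/p₁.
PN = (0.38686 − 0.10401) / 0.38686 ≈ 0.7311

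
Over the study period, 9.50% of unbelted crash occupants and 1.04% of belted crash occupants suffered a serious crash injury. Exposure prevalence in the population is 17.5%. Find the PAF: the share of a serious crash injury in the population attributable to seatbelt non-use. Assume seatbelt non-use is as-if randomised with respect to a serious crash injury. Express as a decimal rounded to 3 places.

p₁ = 0.095, p₀ = 0.0104.
Overall risk P(Y=1) = π·p₁ + (1−π)·p₀ = 0.175×0.095 + 0.825×0.0104 = 0.025205.
Under exogeneity, PAF = [P(Y=1) − p₀] / P(Y=1).
PAF = (0.025205 − 0.0104) / 0.025205 ≈ 0.5874

PAF ≈ 0.587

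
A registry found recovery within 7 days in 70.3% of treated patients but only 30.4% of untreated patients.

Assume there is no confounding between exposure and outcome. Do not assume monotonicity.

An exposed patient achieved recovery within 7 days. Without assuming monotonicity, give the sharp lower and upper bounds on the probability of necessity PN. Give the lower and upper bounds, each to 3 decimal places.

0.568 ≤ PN ≤ 0.990

p₁ = 0.703, p₀ = 0.304.
Under exogeneity alone the bounds on PN are max{0,(p₁−p₀)/p₁} ≤ PN ≤ min{1,(1−p₀)/p₁}.
  lower = (p₁ − p₀)/p₁ = 0.399 / 0.703 ≈ 0.5676
  upper = min{1, (1 − p₀)/p₁} = 0.696 / 0.703 ≈ 0.9900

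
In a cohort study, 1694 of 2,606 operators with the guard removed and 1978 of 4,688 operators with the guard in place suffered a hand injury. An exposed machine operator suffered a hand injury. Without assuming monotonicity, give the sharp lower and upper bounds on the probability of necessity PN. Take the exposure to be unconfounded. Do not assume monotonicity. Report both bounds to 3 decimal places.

0.351 ≤ PN ≤ 0.889

p₁ = P(outcome | exposed) = 1694/2606 = 0.65004
p₀ = P(outcome | unexposed) = 1978/4688 = 0.42193
Under exogeneity alone the bounds on PN are max{0,(p₁−p₀)/p₁} ≤ PN ≤ min{1,(1−p₀)/p₁}.
  lower = (p₁ − p₀)/p₁ = 0.22811 / 0.65004 ≈ 0.3509
  upper = min{1, (1 − p₀)/p₁} = 0.57807 / 0.65004 ≈ 0.8893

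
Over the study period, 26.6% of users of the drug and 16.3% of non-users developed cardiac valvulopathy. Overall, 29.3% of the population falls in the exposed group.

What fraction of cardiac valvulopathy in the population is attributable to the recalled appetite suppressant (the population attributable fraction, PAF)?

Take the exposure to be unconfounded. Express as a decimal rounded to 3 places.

p₁ = 0.266, p₀ = 0.163.
Overall risk P(Y=1) = π·p₁ + (1−π)·p₀ = 0.293×0.266 + 0.707×0.163 = 0.19318.
Under exogeneity, PAF = [P(Y=1) − p₀] / P(Y=1).
PAF = (0.19318 − 0.163) / 0.19318 ≈ 0.1562

PAF ≈ 0.156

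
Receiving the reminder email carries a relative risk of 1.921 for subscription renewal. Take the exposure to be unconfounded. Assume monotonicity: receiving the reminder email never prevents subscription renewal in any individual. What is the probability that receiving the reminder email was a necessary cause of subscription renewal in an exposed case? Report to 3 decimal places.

PN ≈ 0.479

Under exogeneity and monotonicity, PN = (RR − 1) / RR = 1 − 1/RR.
PN = (1.921 − 1) / 1.921 = 0.921 / 1.921 ≈ 0.4794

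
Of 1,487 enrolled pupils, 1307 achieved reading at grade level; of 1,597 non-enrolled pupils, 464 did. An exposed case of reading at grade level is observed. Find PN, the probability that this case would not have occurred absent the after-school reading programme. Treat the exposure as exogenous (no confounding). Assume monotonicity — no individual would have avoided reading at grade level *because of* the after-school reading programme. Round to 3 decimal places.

p₁ = P(outcome | exposed) = 1307/1487 = 0.87895
p₀ = P(outcome | unexposed) = 464/1597 = 0.29054
Under exogeneity and monotonicity, PN = (p₁ − p₀) / p₁.
PN = (0.87895 − 0.29054) / 0.87895 = 0.58841 / 0.87895 ≈ 0.6694

PN ≈ 0.669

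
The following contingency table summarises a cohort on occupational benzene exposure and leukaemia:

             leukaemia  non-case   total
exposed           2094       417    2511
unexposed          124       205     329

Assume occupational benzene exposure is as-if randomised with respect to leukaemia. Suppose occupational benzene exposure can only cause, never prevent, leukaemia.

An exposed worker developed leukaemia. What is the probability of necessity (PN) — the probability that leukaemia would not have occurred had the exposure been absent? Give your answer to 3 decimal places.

p₁ = P(outcome | exposed) = 2094/2511 = 0.83393
p₀ = P(outcome | unexposed) = 124/329 = 0.3769
Under exogeneity and monotonicity, PN = (p₁ − p₀) / p₁.
PN = (0.83393 − 0.3769) / 0.83393 = 0.45703 / 0.83393 ≈ 0.5480

PN ≈ 0.548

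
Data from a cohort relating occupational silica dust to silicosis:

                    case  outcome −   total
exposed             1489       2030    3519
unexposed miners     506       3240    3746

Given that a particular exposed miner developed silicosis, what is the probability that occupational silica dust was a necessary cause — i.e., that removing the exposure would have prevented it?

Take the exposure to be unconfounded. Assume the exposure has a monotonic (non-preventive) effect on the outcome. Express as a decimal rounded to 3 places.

PN ≈ 0.681

p₁ = P(outcome | exposed) = 1489/3519 = 0.42313
p₀ = P(outcome | unexposed) = 506/3746 = 0.13508
Under exogeneity and monotonicity, PN = (p₁ − p₀)/p₁.
PN = (0.42313 − 0.13508) / 0.42313 ≈ 0.6808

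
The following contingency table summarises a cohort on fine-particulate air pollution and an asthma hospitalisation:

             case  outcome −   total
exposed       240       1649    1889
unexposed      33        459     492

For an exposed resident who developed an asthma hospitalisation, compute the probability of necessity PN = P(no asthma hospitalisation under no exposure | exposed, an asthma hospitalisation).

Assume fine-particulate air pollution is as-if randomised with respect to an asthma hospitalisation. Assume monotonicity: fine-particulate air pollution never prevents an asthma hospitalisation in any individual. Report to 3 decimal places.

p₁ = P(outcome | exposed) = 240/1889 = 0.12705
p₀ = P(outcome | unexposed) = 33/492 = 0.067073
Under exogeneity and monotonicity, PN = (p₁ − p₀)/p₁.
PN = (0.12705 − 0.067073) / 0.12705 ≈ 0.4721

PN ≈ 0.472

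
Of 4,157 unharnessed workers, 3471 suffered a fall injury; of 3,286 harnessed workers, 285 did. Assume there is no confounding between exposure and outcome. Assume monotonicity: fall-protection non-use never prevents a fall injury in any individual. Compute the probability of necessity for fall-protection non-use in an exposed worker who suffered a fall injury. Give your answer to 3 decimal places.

PN ≈ 0.896

p₁ = P(outcome | exposed) = 3471/4157 = 0.83498
p₀ = P(outcome | unexposed) = 285/3286 = 0.086732
Under exogeneity and monotonicity, PN = (p₁ − p₀) / p₁.
PN = (0.83498 − 0.086732) / 0.83498 = 0.74825 / 0.83498 ≈ 0.8961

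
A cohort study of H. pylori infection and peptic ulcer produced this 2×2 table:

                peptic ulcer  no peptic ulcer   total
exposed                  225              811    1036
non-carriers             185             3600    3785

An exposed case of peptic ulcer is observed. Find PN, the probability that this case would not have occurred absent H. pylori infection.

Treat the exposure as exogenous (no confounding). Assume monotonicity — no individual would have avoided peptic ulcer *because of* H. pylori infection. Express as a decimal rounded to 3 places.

PN ≈ 0.775

p₁ = P(outcome | exposed) = 225/1036 = 0.21718
p₀ = P(outcome | unexposed) = 185/3785 = 0.048877
Under exogeneity and monotonicity, PN = (p₁ − p₀) / p₁.
PN = (0.21718 − 0.048877) / 0.21718 = 0.1683 / 0.21718 ≈ 0.7749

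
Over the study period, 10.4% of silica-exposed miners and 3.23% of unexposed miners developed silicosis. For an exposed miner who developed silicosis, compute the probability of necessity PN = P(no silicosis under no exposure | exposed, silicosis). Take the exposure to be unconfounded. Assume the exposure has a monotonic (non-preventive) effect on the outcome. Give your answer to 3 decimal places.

p₁ = 0.104, p₀ = 0.0323.
Under exogeneity and monotonicity, PN = (p₁ − p₀) / p₁.
PN = (0.104 − 0.0323) / 0.104 = 0.0717 / 0.104 ≈ 0.6894

PN ≈ 0.689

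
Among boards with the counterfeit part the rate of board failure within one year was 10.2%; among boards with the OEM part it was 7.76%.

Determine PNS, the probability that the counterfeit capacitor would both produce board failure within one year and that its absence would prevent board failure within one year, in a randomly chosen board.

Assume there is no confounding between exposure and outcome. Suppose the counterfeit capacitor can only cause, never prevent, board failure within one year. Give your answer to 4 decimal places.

p₁ = 0.102, p₀ = 0.0776.
Under exogeneity and monotonicity, PNS = p₁ − p₀.
PNS = 0.102 − 0.0776 = 0.0244

PNS ≈ 0.0244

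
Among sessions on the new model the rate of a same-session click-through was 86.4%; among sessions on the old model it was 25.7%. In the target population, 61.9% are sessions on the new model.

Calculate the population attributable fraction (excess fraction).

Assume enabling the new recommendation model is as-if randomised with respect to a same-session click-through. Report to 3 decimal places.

p₁ = 0.864, p₀ = 0.257.
Overall risk P(Y=1) = π·p₁ + (1−π)·p₀ = 0.619×0.864 + 0.381×0.257 = 0.63273.
Under exogeneity, PAF = [P(Y=1) − p₀] / P(Y=1).
PAF = (0.63273 − 0.257) / 0.63273 ≈ 0.5938

PAF ≈ 0.594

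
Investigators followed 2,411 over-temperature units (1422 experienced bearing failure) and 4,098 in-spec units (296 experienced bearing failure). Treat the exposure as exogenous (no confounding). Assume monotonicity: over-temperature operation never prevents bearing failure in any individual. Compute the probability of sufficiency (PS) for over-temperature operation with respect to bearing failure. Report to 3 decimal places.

PS ≈ 0.558

p₁ = P(outcome | exposed) = 1422/2411 = 0.5898
p₀ = P(outcome | unexposed) = 296/4098 = 0.07223
Under exogeneity and monotonicity, PS = (p₁ − p₀) / (1 − p₀).
PS = (0.5898 − 0.07223) / (1 − 0.07223) = 0.51757 / 0.92777 ≈ 0.5579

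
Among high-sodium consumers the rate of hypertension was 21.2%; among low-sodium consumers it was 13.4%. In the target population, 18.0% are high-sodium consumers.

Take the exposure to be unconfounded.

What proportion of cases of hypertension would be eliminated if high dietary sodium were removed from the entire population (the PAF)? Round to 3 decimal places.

PAF ≈ 0.095

p₁ = 0.212, p₀ = 0.134.
Overall risk P(Y=1) = π·p₁ + (1−π)·p₀ = 0.18×0.212 + 0.82×0.134 = 0.14804.
Under exogeneity, PAF = [P(Y=1) − p₀] / P(Y=1).
PAF = (0.14804 − 0.134) / 0.14804 ≈ 0.0948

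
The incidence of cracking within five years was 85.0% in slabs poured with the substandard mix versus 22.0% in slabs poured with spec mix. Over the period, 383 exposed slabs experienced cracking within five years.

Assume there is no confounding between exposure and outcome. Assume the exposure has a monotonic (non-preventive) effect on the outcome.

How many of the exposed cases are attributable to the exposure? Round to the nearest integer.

about 284 cases

p₁ = 0.85, p₀ = 0.22.
PN = (p₁ − p₀)/p₁ = (0.85 − 0.22) / 0.85 ≈ 0.74118.
Attributable cases ≈ PN × (exposed cases) = 0.74118 × 383 ≈ 283.87.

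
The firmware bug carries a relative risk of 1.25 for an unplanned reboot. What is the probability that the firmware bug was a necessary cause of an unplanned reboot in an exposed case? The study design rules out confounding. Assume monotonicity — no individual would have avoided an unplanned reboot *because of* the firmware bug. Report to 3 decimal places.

Under exogeneity and monotonicity, PN = (RR − 1) / RR = 1 − 1/RR.
PN = (1.25 − 1) / 1.25 = 0.25 / 1.25 ≈ 0.2000

PN ≈ 0.200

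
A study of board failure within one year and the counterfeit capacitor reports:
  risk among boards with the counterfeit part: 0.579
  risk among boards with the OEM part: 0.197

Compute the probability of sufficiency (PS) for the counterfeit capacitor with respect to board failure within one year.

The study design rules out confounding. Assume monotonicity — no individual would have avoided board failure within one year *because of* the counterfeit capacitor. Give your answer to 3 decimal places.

Let p₁ = 0.579, p₀ = 0.197.
Under exogeneity and monotonicity, PS = (p₁ − p₀) / (1 − p₀).
PS = (0.579 − 0.197) / (1 − 0.197) = 0.382 / 0.803 ≈ 0.4757

PS ≈ 0.476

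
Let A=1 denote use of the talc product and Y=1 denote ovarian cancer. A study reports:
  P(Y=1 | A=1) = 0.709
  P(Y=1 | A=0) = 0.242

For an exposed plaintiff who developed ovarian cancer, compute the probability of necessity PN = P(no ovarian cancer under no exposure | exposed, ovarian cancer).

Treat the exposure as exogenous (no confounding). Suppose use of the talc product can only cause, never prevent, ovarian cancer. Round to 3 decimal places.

PN ≈ 0.659

Let p₁ = 0.709, p₀ = 0.242.
Under exogeneity and monotonicity, PN = (p₁ − p₀) / p₁.
PN = (0.709 − 0.242) / 0.709 = 0.467 / 0.709 ≈ 0.6587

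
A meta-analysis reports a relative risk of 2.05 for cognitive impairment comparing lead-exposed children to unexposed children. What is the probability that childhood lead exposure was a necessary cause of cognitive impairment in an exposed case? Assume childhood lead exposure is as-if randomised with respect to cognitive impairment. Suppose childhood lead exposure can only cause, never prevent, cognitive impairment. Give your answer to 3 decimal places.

Under exogeneity and monotonicity, PN = (RR − 1) / RR = 1 − 1/RR.
PN = (2.05 − 1) / 2.05 = 1.05 / 2.05 ≈ 0.5122

PN ≈ 0.512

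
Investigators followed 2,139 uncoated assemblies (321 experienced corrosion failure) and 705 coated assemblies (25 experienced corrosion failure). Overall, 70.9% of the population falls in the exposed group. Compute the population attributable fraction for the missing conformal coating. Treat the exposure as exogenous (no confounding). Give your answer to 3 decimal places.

p₁ = P(outcome | exposed) = 321/2139 = 0.15007
p₀ = P(outcome | unexposed) = 25/705 = 0.035461
Overall risk P(Y=1) = π·p₁ + (1−π)·p₀ = 0.709×0.15007 + 0.291×0.035461 = 0.11672.
Under exogeneity, PAF = [P(Y=1) − p₀] / P(Y=1).
PAF = (0.11672 − 0.035461) / 0.11672 ≈ 0.6962

PAF ≈ 0.696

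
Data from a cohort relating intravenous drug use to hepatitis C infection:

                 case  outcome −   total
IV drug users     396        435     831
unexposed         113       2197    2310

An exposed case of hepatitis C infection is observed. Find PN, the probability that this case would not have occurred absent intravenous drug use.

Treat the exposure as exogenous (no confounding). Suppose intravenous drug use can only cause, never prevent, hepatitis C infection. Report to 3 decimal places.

p₁ = P(outcome | exposed) = 396/831 = 0.47653
p₀ = P(outcome | unexposed) = 113/2310 = 0.048918
Under exogeneity and monotonicity, PN = (p₁ − p₀) / p₁.
PN = (0.47653 − 0.048918) / 0.47653 = 0.42762 / 0.47653 ≈ 0.8973

PN ≈ 0.897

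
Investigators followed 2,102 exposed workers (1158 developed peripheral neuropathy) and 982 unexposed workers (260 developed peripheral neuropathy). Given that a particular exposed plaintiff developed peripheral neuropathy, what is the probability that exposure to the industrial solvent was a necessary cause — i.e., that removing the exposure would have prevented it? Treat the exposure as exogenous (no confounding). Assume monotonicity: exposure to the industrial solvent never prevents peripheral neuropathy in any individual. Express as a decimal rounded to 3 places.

PN ≈ 0.519

p₁ = P(outcome | exposed) = 1158/2102 = 0.5509
p₀ = P(outcome | unexposed) = 260/982 = 0.26477
Under exogeneity and monotonicity, PN = (p₁ − p₀) / p₁.
PN = (0.5509 − 0.26477) / 0.5509 = 0.28614 / 0.5509 ≈ 0.5194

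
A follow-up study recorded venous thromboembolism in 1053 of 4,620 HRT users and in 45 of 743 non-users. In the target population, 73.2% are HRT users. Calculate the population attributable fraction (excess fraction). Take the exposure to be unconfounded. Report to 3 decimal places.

PAF ≈ 0.669

p₁ = P(outcome | exposed) = 1053/4620 = 0.22792
p₀ = P(outcome | unexposed) = 45/743 = 0.060565
Overall risk P(Y=1) = π·p₁ + (1−π)·p₀ = 0.732×0.22792 + 0.268×0.060565 = 0.18307.
Under exogeneity, PAF = [P(Y=1) − p₀] / P(Y=1).
PAF = (0.18307 − 0.060565) / 0.18307 ≈ 0.6692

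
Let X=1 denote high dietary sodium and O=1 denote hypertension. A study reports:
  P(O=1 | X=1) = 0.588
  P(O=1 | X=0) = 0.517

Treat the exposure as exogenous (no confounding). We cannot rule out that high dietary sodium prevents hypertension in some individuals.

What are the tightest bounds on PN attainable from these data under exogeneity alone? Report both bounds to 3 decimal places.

0.121 ≤ PN ≤ 0.821

Let p₁ = 0.588, p₀ = 0.517.
Under exogeneity alone the bounds on PN are max{0,(p₁−p₀)/p₁} ≤ PN ≤ min{1,(1−p₀)/p₁}.
  lower = (p₁ − p₀)/p₁ = 0.071 / 0.588 ≈ 0.1207
  upper = min{1, (1 − p₀)/p₁} = 0.483 / 0.588 ≈ 0.8214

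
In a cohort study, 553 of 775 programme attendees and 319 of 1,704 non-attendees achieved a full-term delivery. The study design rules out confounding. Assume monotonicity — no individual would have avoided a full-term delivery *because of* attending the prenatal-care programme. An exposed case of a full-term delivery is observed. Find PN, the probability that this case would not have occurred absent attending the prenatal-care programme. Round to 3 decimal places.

PN ≈ 0.738

p₁ = P(outcome | exposed) = 553/775 = 0.71355
p₀ = P(outcome | unexposed) = 319/1704 = 0.18721
Under exogeneity and monotonicity, PN = (p₁ − p₀) / p₁.
PN = (0.71355 − 0.18721) / 0.71355 = 0.52634 / 0.71355 ≈ 0.7376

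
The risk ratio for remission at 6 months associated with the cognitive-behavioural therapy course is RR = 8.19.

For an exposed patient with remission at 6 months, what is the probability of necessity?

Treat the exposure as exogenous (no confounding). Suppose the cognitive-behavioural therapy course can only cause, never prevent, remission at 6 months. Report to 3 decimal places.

PN ≈ 0.878

Under exogeneity and monotonicity, PN = (RR − 1) / RR = 1 − 1/RR.
PN = (8.19 − 1) / 8.19 = 7.19 / 8.19 ≈ 0.8779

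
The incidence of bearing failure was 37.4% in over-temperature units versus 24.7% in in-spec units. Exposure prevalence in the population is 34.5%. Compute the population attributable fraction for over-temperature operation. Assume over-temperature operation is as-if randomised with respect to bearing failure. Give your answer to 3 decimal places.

p₁ = 0.374, p₀ = 0.247.
Overall risk P(Y=1) = π·p₁ + (1−π)·p₀ = 0.345×0.374 + 0.655×0.247 = 0.29081.
Under exogeneity, PAF = [P(Y=1) − p₀] / P(Y=1).
PAF = (0.29081 − 0.247) / 0.29081 ≈ 0.1507

PAF ≈ 0.151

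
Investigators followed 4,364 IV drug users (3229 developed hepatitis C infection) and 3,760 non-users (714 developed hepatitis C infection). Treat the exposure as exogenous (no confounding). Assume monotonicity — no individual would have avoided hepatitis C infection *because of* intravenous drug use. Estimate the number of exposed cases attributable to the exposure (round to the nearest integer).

about 2400 cases

p₁ = P(outcome | exposed) = 3229/4364 = 0.73992
p₀ = P(outcome | unexposed) = 714/3760 = 0.18989
PN = (p₁ − p₀)/p₁ = (0.73992 − 0.18989) / 0.73992 ≈ 0.74336.
Attributable cases ≈ PN × (exposed cases) = 0.74336 × 3229 ≈ 2400.30.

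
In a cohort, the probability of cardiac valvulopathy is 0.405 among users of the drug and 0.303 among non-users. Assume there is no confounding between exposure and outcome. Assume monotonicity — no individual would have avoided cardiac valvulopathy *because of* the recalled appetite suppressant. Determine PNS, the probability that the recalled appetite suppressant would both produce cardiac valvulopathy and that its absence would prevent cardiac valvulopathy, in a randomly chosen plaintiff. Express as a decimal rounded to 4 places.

PNS ≈ 0.1020

Let p₁ = 0.405, p₀ = 0.303.
Under exogeneity and monotonicity, PNS = p₁ − p₀.
PNS = 0.405 − 0.303 = 0.102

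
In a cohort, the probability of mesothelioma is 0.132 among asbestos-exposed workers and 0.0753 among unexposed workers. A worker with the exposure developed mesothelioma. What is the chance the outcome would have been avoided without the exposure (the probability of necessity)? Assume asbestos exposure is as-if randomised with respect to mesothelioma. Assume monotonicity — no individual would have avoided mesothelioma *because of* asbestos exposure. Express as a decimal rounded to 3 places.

PN ≈ 0.430

Let p₁ = 0.132, p₀ = 0.0753.
Under exogeneity and monotonicity, PN = (p₁ − p₀) / p₁.
PN = (0.132 − 0.0753) / 0.132 = 0.0567 / 0.132 ≈ 0.4295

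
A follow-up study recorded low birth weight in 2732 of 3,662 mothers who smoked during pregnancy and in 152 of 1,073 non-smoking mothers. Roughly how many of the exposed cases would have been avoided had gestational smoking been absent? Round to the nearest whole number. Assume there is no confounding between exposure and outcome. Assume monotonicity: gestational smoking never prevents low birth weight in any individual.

about 2213 cases

p₁ = P(outcome | exposed) = 2732/3662 = 0.74604
p₀ = P(outcome | unexposed) = 152/1073 = 0.14166
PN = (p₁ − p₀)/p₁ = (0.74604 − 0.14166) / 0.74604 ≈ 0.81012.
Attributable cases ≈ PN × (exposed cases) = 0.81012 × 2732 ≈ 2213.25.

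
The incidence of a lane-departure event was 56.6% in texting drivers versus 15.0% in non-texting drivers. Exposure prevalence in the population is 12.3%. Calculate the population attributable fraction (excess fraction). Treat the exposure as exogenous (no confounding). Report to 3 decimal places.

PAF ≈ 0.254

p₁ = 0.566, p₀ = 0.15.
Overall risk P(Y=1) = π·p₁ + (1−π)·p₀ = 0.123×0.566 + 0.877×0.15 = 0.20117.
Under exogeneity, PAF = [P(Y=1) − p₀] / P(Y=1).
PAF = (0.20117 − 0.15) / 0.20117 ≈ 0.2544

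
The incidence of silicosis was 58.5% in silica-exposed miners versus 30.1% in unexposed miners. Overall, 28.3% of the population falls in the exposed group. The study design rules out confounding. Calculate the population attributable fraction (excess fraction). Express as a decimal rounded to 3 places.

p₁ = 0.585, p₀ = 0.301.
Overall risk P(Y=1) = π·p₁ + (1−π)·p₀ = 0.283×0.585 + 0.717×0.301 = 0.38137.
Under exogeneity, PAF = [P(Y=1) − p₀] / P(Y=1).
PAF = (0.38137 − 0.301) / 0.38137 ≈ 0.2107

PAF ≈ 0.211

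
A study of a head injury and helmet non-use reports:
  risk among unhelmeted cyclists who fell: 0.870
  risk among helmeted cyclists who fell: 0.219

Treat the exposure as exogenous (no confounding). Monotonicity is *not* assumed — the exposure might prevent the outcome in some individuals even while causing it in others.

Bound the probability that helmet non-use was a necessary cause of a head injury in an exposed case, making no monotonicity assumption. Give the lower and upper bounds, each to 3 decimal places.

Let p₁ = 0.87, p₀ = 0.219.
Under exogeneity alone the bounds on PN are max{0,(p₁−p₀)/p₁} ≤ PN ≤ min{1,(1−p₀)/p₁}.
  lower = (p₁ − p₀)/p₁ = 0.651 / 0.87 ≈ 0.7483
  upper = min{1, (1 − p₀)/p₁} = 0.781 / 0.87 ≈ 0.8977

0.748 ≤ PN ≤ 0.898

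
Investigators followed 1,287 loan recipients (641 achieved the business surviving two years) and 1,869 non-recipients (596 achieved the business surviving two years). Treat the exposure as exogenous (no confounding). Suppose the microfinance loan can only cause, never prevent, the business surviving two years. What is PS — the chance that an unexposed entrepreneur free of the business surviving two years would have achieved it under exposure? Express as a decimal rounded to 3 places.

p₁ = P(outcome | exposed) = 641/1287 = 0.49806
p₀ = P(outcome | unexposed) = 596/1869 = 0.31889
Under exogeneity and monotonicity, PS = (p₁ − p₀) / (1 − p₀).
PS = (0.49806 − 0.31889) / (1 − 0.31889) = 0.17917 / 0.68111 ≈ 0.2631

PS ≈ 0.263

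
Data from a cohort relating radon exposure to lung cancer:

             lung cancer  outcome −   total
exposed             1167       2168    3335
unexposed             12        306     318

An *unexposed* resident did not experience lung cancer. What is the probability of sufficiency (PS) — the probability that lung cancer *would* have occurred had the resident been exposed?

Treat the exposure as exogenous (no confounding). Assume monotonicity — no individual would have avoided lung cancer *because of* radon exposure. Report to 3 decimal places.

p₁ = P(outcome | exposed) = 1167/3335 = 0.34993
p₀ = P(outcome | unexposed) = 12/318 = 0.037736
Under exogeneity and monotonicity, PS = (p₁ − p₀)/(1 − p₀).
PS = (0.34993 − 0.037736) / 0.96226 ≈ 0.3244

PS ≈ 0.324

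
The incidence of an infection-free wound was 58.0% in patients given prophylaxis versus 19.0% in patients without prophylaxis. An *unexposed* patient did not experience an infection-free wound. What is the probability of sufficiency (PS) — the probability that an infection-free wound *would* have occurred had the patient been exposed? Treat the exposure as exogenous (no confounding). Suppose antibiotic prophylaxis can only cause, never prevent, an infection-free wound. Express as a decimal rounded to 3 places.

PS ≈ 0.481

p₁ = 0.58, p₀ = 0.19.
Under exogeneity and monotonicity, PS = (p₁ − p₀) / (1 − p₀).
PS = (0.58 − 0.19) / (1 − 0.19) = 0.39 / 0.81 ≈ 0.4815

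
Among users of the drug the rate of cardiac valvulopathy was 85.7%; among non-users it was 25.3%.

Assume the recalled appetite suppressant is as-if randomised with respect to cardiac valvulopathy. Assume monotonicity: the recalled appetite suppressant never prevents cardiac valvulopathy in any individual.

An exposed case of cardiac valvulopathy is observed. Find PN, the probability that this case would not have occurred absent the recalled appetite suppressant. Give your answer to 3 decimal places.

p₁ = 0.857, p₀ = 0.253.
Under exogeneity and monotonicity, PN = (p₁ − p₀) / p₁.
PN = (0.857 − 0.253) / 0.857 = 0.604 / 0.857 ≈ 0.7048

PN ≈ 0.705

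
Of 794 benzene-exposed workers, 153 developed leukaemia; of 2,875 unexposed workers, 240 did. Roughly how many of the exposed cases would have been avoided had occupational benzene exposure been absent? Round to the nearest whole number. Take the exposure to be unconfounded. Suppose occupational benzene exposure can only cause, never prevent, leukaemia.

about 87 cases

p₁ = P(outcome | exposed) = 153/794 = 0.1927
p₀ = P(outcome | unexposed) = 240/2875 = 0.083478
PN = (p₁ − p₀)/p₁ = (0.1927 − 0.083478) / 0.1927 ≈ 0.56679.
Attributable cases ≈ PN × (exposed cases) = 0.56679 × 153 ≈ 86.72.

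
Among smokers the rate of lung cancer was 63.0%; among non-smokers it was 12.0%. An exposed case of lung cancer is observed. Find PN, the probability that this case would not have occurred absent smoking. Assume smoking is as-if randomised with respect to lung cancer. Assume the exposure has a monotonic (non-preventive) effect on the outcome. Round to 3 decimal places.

PN ≈ 0.810

p₁ = 0.63, p₀ = 0.12.
Under exogeneity and monotonicity, PN = (p₁ − p₀) / p₁.
PN = (0.63 − 0.12) / 0.63 = 0.51 / 0.63 ≈ 0.8095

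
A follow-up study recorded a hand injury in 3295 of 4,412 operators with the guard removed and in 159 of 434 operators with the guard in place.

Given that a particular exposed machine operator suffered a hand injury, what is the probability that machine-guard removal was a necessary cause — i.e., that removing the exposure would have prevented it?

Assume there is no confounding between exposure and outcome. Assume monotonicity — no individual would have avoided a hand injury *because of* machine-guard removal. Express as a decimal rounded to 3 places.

p₁ = P(outcome | exposed) = 3295/4412 = 0.74683
p₀ = P(outcome | unexposed) = 159/434 = 0.36636
Under exogeneity and monotonicity, PN = (p₁ − p₀) / p₁.
PN = (0.74683 − 0.36636) / 0.74683 = 0.38047 / 0.74683 ≈ 0.5094

PN ≈ 0.509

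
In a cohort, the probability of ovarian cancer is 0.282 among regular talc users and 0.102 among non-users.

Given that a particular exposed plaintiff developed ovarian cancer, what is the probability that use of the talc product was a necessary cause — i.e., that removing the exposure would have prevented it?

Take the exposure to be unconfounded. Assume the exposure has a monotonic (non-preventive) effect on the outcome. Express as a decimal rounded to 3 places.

Let p₁ = 0.282, p₀ = 0.102.
Under exogeneity and monotonicity, PN = (p₁ − p₀) / p₁.
PN = (0.282 − 0.102) / 0.282 = 0.18 / 0.282 ≈ 0.6383

PN ≈ 0.638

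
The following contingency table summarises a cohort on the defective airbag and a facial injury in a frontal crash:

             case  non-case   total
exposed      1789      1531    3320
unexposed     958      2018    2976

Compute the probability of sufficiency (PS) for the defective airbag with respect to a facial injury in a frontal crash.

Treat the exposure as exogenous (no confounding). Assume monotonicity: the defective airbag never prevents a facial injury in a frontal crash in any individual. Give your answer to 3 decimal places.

p₁ = P(outcome | exposed) = 1789/3320 = 0.53886
p₀ = P(outcome | unexposed) = 958/2976 = 0.32191
Under exogeneity and monotonicity, PS = (p₁ − p₀)/(1 − p₀).
PS = (0.53886 − 0.32191) / 0.67809 ≈ 0.3199

PS ≈ 0.320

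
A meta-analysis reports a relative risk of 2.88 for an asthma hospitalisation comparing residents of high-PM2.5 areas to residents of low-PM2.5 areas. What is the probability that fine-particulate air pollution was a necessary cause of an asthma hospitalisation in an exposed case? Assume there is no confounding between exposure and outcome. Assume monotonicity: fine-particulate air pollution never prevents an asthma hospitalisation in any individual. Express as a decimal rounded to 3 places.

Under exogeneity and monotonicity, PN = (RR − 1) / RR = 1 − 1/RR.
PN = (2.88 − 1) / 2.88 = 1.88 / 2.88 ≈ 0.6528

PN ≈ 0.653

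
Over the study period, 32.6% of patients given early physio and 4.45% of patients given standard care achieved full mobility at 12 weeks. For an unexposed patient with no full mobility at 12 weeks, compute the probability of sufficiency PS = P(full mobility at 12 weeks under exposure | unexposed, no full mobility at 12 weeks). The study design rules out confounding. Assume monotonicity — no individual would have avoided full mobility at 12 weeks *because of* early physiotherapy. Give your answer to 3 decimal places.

p₁ = 0.326, p₀ = 0.0445.
Under exogeneity and monotonicity, PS = (p₁ − p₀) / (1 − p₀).
PS = (0.326 − 0.0445) / (1 − 0.0445) = 0.2815 / 0.9555 ≈ 0.2946

PS ≈ 0.295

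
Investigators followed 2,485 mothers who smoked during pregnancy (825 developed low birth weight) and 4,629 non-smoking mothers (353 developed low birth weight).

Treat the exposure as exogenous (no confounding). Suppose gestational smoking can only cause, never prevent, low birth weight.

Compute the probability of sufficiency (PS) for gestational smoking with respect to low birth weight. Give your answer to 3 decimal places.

p₁ = P(outcome | exposed) = 825/2485 = 0.33199
p₀ = P(outcome | unexposed) = 353/4629 = 0.076258
Under exogeneity and monotonicity, PS = (p₁ − p₀) / (1 − p₀).
PS = (0.33199 − 0.076258) / (1 − 0.076258) = 0.25573 / 0.92374 ≈ 0.2768

PS ≈ 0.277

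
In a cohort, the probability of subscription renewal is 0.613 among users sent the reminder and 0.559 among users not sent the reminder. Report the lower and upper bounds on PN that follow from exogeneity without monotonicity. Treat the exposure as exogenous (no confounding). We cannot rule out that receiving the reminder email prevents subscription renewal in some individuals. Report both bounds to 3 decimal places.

Let p₁ = 0.613, p₀ = 0.559.
Under exogeneity alone the bounds on PN are max{0,(p₁−p₀)/p₁} ≤ PN ≤ min{1,(1−p₀)/p₁}.
  lower = (p₁ − p₀)/p₁ = 0.054 / 0.613 ≈ 0.0881
  upper = min{1, (1 − p₀)/p₁} = 0.441 / 0.613 ≈ 0.7194

0.088 ≤ PN ≤ 0.719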